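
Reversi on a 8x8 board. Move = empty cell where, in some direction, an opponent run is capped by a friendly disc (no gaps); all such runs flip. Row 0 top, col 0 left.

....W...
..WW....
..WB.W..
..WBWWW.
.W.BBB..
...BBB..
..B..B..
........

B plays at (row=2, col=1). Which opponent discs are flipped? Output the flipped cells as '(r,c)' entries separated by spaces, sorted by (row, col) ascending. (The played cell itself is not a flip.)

Dir NW: first cell '.' (not opp) -> no flip
Dir N: first cell '.' (not opp) -> no flip
Dir NE: opp run (1,2), next='.' -> no flip
Dir W: first cell '.' (not opp) -> no flip
Dir E: opp run (2,2) capped by B -> flip
Dir SW: first cell '.' (not opp) -> no flip
Dir S: first cell '.' (not opp) -> no flip
Dir SE: opp run (3,2) capped by B -> flip

Answer: (2,2) (3,2)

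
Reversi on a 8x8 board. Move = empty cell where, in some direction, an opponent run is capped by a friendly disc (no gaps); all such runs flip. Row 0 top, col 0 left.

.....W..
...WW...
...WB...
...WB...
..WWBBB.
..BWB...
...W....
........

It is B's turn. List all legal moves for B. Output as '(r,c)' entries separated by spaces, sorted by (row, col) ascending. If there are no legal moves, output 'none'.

(0,2): flips 1 -> legal
(0,3): no bracket -> illegal
(0,4): flips 1 -> legal
(0,6): no bracket -> illegal
(1,2): flips 1 -> legal
(1,5): no bracket -> illegal
(1,6): no bracket -> illegal
(2,2): flips 2 -> legal
(2,5): no bracket -> illegal
(3,1): no bracket -> illegal
(3,2): flips 3 -> legal
(4,1): flips 2 -> legal
(5,1): flips 2 -> legal
(6,2): flips 1 -> legal
(6,4): no bracket -> illegal
(7,2): flips 1 -> legal
(7,3): no bracket -> illegal
(7,4): flips 1 -> legal

Answer: (0,2) (0,4) (1,2) (2,2) (3,2) (4,1) (5,1) (6,2) (7,2) (7,4)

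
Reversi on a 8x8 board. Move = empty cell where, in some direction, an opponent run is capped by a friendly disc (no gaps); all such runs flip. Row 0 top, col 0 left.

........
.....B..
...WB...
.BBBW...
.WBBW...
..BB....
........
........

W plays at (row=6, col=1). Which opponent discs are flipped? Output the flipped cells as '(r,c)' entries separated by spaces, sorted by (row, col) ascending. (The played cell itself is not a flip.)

Dir NW: first cell '.' (not opp) -> no flip
Dir N: first cell '.' (not opp) -> no flip
Dir NE: opp run (5,2) (4,3) capped by W -> flip
Dir W: first cell '.' (not opp) -> no flip
Dir E: first cell '.' (not opp) -> no flip
Dir SW: first cell '.' (not opp) -> no flip
Dir S: first cell '.' (not opp) -> no flip
Dir SE: first cell '.' (not opp) -> no flip

Answer: (4,3) (5,2)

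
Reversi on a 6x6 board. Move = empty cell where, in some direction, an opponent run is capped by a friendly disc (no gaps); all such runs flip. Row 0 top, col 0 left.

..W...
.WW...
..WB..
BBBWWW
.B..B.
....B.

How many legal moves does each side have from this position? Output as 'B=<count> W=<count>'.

-- B to move --
(0,0): flips 3 -> legal
(0,1): flips 1 -> legal
(0,3): no bracket -> illegal
(1,0): no bracket -> illegal
(1,3): flips 1 -> legal
(2,0): no bracket -> illegal
(2,1): flips 1 -> legal
(2,4): flips 1 -> legal
(2,5): no bracket -> illegal
(4,2): no bracket -> illegal
(4,3): flips 1 -> legal
(4,5): flips 1 -> legal
B mobility = 7
-- W to move --
(1,3): flips 1 -> legal
(1,4): no bracket -> illegal
(2,0): no bracket -> illegal
(2,1): no bracket -> illegal
(2,4): flips 1 -> legal
(4,0): flips 1 -> legal
(4,2): flips 1 -> legal
(4,3): no bracket -> illegal
(4,5): no bracket -> illegal
(5,0): no bracket -> illegal
(5,1): no bracket -> illegal
(5,2): no bracket -> illegal
(5,3): flips 1 -> legal
(5,5): flips 1 -> legal
W mobility = 6

Answer: B=7 W=6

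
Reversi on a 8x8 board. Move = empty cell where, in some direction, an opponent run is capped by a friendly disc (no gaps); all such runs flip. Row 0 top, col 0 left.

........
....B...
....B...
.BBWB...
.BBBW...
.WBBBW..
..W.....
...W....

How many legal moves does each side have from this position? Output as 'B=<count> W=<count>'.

Answer: B=9 W=9

Derivation:
-- B to move --
(2,2): no bracket -> illegal
(2,3): flips 1 -> legal
(3,5): flips 1 -> legal
(4,0): no bracket -> illegal
(4,5): flips 1 -> legal
(4,6): no bracket -> illegal
(5,0): flips 1 -> legal
(5,6): flips 1 -> legal
(6,0): flips 1 -> legal
(6,1): flips 1 -> legal
(6,3): no bracket -> illegal
(6,4): no bracket -> illegal
(6,5): no bracket -> illegal
(6,6): no bracket -> illegal
(7,1): flips 1 -> legal
(7,2): flips 1 -> legal
(7,4): no bracket -> illegal
B mobility = 9
-- W to move --
(0,3): no bracket -> illegal
(0,4): flips 3 -> legal
(0,5): no bracket -> illegal
(1,3): no bracket -> illegal
(1,5): flips 1 -> legal
(2,0): no bracket -> illegal
(2,1): flips 2 -> legal
(2,2): flips 3 -> legal
(2,3): no bracket -> illegal
(2,5): no bracket -> illegal
(3,0): flips 2 -> legal
(3,5): flips 1 -> legal
(4,0): flips 3 -> legal
(4,5): no bracket -> illegal
(5,0): no bracket -> illegal
(6,1): no bracket -> illegal
(6,3): flips 2 -> legal
(6,4): flips 1 -> legal
(6,5): no bracket -> illegal
W mobility = 9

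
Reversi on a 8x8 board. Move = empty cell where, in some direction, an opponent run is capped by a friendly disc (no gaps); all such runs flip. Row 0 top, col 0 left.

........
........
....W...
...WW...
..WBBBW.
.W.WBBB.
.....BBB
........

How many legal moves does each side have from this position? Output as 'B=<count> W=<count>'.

-- B to move --
(1,3): no bracket -> illegal
(1,4): flips 2 -> legal
(1,5): no bracket -> illegal
(2,2): flips 1 -> legal
(2,3): flips 2 -> legal
(2,5): flips 1 -> legal
(3,1): no bracket -> illegal
(3,2): no bracket -> illegal
(3,5): no bracket -> illegal
(3,6): flips 1 -> legal
(3,7): flips 1 -> legal
(4,0): no bracket -> illegal
(4,1): flips 1 -> legal
(4,7): flips 1 -> legal
(5,0): no bracket -> illegal
(5,2): flips 1 -> legal
(5,7): no bracket -> illegal
(6,0): no bracket -> illegal
(6,1): no bracket -> illegal
(6,2): flips 1 -> legal
(6,3): flips 1 -> legal
(6,4): no bracket -> illegal
B mobility = 11
-- W to move --
(3,2): no bracket -> illegal
(3,5): flips 1 -> legal
(3,6): no bracket -> illegal
(4,7): no bracket -> illegal
(5,2): flips 1 -> legal
(5,7): flips 3 -> legal
(6,3): no bracket -> illegal
(6,4): flips 3 -> legal
(7,4): no bracket -> illegal
(7,5): no bracket -> illegal
(7,6): flips 2 -> legal
(7,7): flips 3 -> legal
W mobility = 6

Answer: B=11 W=6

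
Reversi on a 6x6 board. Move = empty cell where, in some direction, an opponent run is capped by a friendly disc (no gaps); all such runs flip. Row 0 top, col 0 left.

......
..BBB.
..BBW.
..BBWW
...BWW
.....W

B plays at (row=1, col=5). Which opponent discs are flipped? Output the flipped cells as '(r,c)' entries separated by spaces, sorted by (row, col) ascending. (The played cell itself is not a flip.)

Dir NW: first cell '.' (not opp) -> no flip
Dir N: first cell '.' (not opp) -> no flip
Dir NE: edge -> no flip
Dir W: first cell 'B' (not opp) -> no flip
Dir E: edge -> no flip
Dir SW: opp run (2,4) capped by B -> flip
Dir S: first cell '.' (not opp) -> no flip
Dir SE: edge -> no flip

Answer: (2,4)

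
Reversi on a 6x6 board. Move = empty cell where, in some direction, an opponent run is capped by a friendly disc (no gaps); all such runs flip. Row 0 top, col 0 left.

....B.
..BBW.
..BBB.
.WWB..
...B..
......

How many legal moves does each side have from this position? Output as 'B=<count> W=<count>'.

-- B to move --
(0,3): no bracket -> illegal
(0,5): flips 1 -> legal
(1,5): flips 1 -> legal
(2,0): no bracket -> illegal
(2,1): flips 1 -> legal
(2,5): no bracket -> illegal
(3,0): flips 2 -> legal
(4,0): flips 1 -> legal
(4,1): flips 1 -> legal
(4,2): flips 1 -> legal
B mobility = 7
-- W to move --
(0,1): no bracket -> illegal
(0,2): flips 2 -> legal
(0,3): no bracket -> illegal
(0,5): no bracket -> illegal
(1,1): flips 2 -> legal
(1,5): no bracket -> illegal
(2,1): no bracket -> illegal
(2,5): no bracket -> illegal
(3,4): flips 2 -> legal
(3,5): no bracket -> illegal
(4,2): no bracket -> illegal
(4,4): no bracket -> illegal
(5,2): no bracket -> illegal
(5,3): no bracket -> illegal
(5,4): flips 1 -> legal
W mobility = 4

Answer: B=7 W=4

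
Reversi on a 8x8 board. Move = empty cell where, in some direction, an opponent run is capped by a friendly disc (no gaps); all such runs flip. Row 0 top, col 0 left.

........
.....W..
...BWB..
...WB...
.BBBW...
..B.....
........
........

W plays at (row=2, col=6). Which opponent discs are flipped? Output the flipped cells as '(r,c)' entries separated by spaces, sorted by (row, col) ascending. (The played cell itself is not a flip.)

Answer: (2,5)

Derivation:
Dir NW: first cell 'W' (not opp) -> no flip
Dir N: first cell '.' (not opp) -> no flip
Dir NE: first cell '.' (not opp) -> no flip
Dir W: opp run (2,5) capped by W -> flip
Dir E: first cell '.' (not opp) -> no flip
Dir SW: first cell '.' (not opp) -> no flip
Dir S: first cell '.' (not opp) -> no flip
Dir SE: first cell '.' (not opp) -> no flip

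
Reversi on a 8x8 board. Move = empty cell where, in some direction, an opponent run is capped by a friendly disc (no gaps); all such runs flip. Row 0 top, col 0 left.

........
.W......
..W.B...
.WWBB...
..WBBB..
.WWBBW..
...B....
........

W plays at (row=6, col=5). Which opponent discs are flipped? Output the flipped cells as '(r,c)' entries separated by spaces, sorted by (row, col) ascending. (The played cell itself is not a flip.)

Answer: (4,3) (5,4)

Derivation:
Dir NW: opp run (5,4) (4,3) capped by W -> flip
Dir N: first cell 'W' (not opp) -> no flip
Dir NE: first cell '.' (not opp) -> no flip
Dir W: first cell '.' (not opp) -> no flip
Dir E: first cell '.' (not opp) -> no flip
Dir SW: first cell '.' (not opp) -> no flip
Dir S: first cell '.' (not opp) -> no flip
Dir SE: first cell '.' (not opp) -> no flip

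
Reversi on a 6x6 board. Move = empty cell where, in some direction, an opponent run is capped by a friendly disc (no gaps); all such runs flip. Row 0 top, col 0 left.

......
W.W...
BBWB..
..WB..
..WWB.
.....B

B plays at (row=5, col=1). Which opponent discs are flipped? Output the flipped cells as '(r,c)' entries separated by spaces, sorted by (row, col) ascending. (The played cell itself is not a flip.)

Dir NW: first cell '.' (not opp) -> no flip
Dir N: first cell '.' (not opp) -> no flip
Dir NE: opp run (4,2) capped by B -> flip
Dir W: first cell '.' (not opp) -> no flip
Dir E: first cell '.' (not opp) -> no flip
Dir SW: edge -> no flip
Dir S: edge -> no flip
Dir SE: edge -> no flip

Answer: (4,2)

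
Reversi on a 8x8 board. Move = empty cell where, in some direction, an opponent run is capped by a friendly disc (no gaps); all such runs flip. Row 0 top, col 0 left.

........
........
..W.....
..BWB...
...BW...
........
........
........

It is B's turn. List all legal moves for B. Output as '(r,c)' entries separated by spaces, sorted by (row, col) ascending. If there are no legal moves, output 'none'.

(1,1): no bracket -> illegal
(1,2): flips 1 -> legal
(1,3): no bracket -> illegal
(2,1): no bracket -> illegal
(2,3): flips 1 -> legal
(2,4): no bracket -> illegal
(3,1): no bracket -> illegal
(3,5): no bracket -> illegal
(4,2): no bracket -> illegal
(4,5): flips 1 -> legal
(5,3): no bracket -> illegal
(5,4): flips 1 -> legal
(5,5): no bracket -> illegal

Answer: (1,2) (2,3) (4,5) (5,4)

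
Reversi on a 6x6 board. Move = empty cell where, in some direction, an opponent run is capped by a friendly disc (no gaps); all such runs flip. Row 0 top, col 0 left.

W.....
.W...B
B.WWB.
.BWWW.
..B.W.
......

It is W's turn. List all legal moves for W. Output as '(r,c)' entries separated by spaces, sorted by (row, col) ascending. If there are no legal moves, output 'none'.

Answer: (1,4) (2,5) (3,0) (4,0) (5,1) (5,2)

Derivation:
(0,4): no bracket -> illegal
(0,5): no bracket -> illegal
(1,0): no bracket -> illegal
(1,3): no bracket -> illegal
(1,4): flips 1 -> legal
(2,1): no bracket -> illegal
(2,5): flips 1 -> legal
(3,0): flips 1 -> legal
(3,5): no bracket -> illegal
(4,0): flips 1 -> legal
(4,1): no bracket -> illegal
(4,3): no bracket -> illegal
(5,1): flips 1 -> legal
(5,2): flips 1 -> legal
(5,3): no bracket -> illegal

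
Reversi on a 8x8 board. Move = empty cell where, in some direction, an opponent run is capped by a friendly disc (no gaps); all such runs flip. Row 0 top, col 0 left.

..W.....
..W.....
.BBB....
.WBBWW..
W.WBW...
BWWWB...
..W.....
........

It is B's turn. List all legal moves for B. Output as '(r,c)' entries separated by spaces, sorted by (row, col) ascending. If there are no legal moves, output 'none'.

Answer: (0,1) (0,3) (2,4) (2,5) (3,0) (3,6) (4,1) (4,5) (5,5) (6,0) (6,1) (6,3) (7,2)

Derivation:
(0,1): flips 1 -> legal
(0,3): flips 1 -> legal
(1,1): no bracket -> illegal
(1,3): no bracket -> illegal
(2,0): no bracket -> illegal
(2,4): flips 2 -> legal
(2,5): flips 1 -> legal
(2,6): no bracket -> illegal
(3,0): flips 2 -> legal
(3,6): flips 2 -> legal
(4,1): flips 2 -> legal
(4,5): flips 2 -> legal
(4,6): no bracket -> illegal
(5,5): flips 1 -> legal
(6,0): flips 2 -> legal
(6,1): flips 1 -> legal
(6,3): flips 1 -> legal
(6,4): no bracket -> illegal
(7,1): no bracket -> illegal
(7,2): flips 3 -> legal
(7,3): no bracket -> illegal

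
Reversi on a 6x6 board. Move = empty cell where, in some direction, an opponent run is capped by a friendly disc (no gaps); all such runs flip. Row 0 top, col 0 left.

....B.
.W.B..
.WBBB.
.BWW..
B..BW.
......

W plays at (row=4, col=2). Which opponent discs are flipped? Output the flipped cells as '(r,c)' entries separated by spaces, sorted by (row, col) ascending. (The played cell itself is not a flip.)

Answer: (4,3)

Derivation:
Dir NW: opp run (3,1), next='.' -> no flip
Dir N: first cell 'W' (not opp) -> no flip
Dir NE: first cell 'W' (not opp) -> no flip
Dir W: first cell '.' (not opp) -> no flip
Dir E: opp run (4,3) capped by W -> flip
Dir SW: first cell '.' (not opp) -> no flip
Dir S: first cell '.' (not opp) -> no flip
Dir SE: first cell '.' (not opp) -> no flip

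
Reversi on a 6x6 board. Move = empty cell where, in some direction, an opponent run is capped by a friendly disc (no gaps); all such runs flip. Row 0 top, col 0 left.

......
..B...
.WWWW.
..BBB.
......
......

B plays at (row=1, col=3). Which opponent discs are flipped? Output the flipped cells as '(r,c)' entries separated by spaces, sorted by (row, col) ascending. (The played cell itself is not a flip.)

Dir NW: first cell '.' (not opp) -> no flip
Dir N: first cell '.' (not opp) -> no flip
Dir NE: first cell '.' (not opp) -> no flip
Dir W: first cell 'B' (not opp) -> no flip
Dir E: first cell '.' (not opp) -> no flip
Dir SW: opp run (2,2), next='.' -> no flip
Dir S: opp run (2,3) capped by B -> flip
Dir SE: opp run (2,4), next='.' -> no flip

Answer: (2,3)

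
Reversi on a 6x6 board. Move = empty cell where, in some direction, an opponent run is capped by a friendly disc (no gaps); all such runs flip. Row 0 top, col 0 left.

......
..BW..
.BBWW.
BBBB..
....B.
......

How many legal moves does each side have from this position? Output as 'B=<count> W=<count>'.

Answer: B=6 W=7

Derivation:
-- B to move --
(0,2): no bracket -> illegal
(0,3): flips 2 -> legal
(0,4): flips 1 -> legal
(1,4): flips 2 -> legal
(1,5): flips 1 -> legal
(2,5): flips 2 -> legal
(3,4): flips 1 -> legal
(3,5): no bracket -> illegal
B mobility = 6
-- W to move --
(0,1): flips 1 -> legal
(0,2): no bracket -> illegal
(0,3): no bracket -> illegal
(1,0): no bracket -> illegal
(1,1): flips 1 -> legal
(2,0): flips 2 -> legal
(3,4): no bracket -> illegal
(3,5): no bracket -> illegal
(4,0): flips 2 -> legal
(4,1): flips 1 -> legal
(4,2): flips 1 -> legal
(4,3): flips 1 -> legal
(4,5): no bracket -> illegal
(5,3): no bracket -> illegal
(5,4): no bracket -> illegal
(5,5): no bracket -> illegal
W mobility = 7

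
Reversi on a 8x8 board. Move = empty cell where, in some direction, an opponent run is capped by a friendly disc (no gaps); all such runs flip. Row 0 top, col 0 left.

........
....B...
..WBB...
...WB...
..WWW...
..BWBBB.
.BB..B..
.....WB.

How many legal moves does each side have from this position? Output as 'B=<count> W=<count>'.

-- B to move --
(1,1): flips 3 -> legal
(1,2): no bracket -> illegal
(1,3): no bracket -> illegal
(2,1): flips 1 -> legal
(3,1): no bracket -> illegal
(3,2): flips 3 -> legal
(3,5): flips 2 -> legal
(4,1): no bracket -> illegal
(4,5): no bracket -> illegal
(5,1): flips 2 -> legal
(6,3): flips 3 -> legal
(6,4): no bracket -> illegal
(6,6): no bracket -> illegal
(7,4): flips 1 -> legal
B mobility = 7
-- W to move --
(0,3): no bracket -> illegal
(0,4): flips 3 -> legal
(0,5): no bracket -> illegal
(1,2): no bracket -> illegal
(1,3): flips 1 -> legal
(1,5): flips 1 -> legal
(2,5): flips 3 -> legal
(3,2): no bracket -> illegal
(3,5): flips 1 -> legal
(4,1): no bracket -> illegal
(4,5): flips 2 -> legal
(4,6): no bracket -> illegal
(4,7): no bracket -> illegal
(5,0): no bracket -> illegal
(5,1): flips 1 -> legal
(5,7): flips 3 -> legal
(6,0): no bracket -> illegal
(6,3): no bracket -> illegal
(6,4): flips 1 -> legal
(6,6): flips 1 -> legal
(6,7): no bracket -> illegal
(7,0): flips 2 -> legal
(7,1): flips 1 -> legal
(7,2): flips 2 -> legal
(7,3): no bracket -> illegal
(7,4): no bracket -> illegal
(7,7): flips 1 -> legal
W mobility = 14

Answer: B=7 W=14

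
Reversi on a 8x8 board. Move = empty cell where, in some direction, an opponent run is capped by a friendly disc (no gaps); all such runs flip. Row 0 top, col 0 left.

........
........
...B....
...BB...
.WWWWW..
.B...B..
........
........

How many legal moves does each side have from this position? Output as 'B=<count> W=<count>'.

Answer: B=6 W=9

Derivation:
-- B to move --
(3,0): no bracket -> illegal
(3,1): flips 1 -> legal
(3,2): no bracket -> illegal
(3,5): flips 1 -> legal
(3,6): no bracket -> illegal
(4,0): no bracket -> illegal
(4,6): no bracket -> illegal
(5,0): no bracket -> illegal
(5,2): flips 1 -> legal
(5,3): flips 1 -> legal
(5,4): flips 1 -> legal
(5,6): flips 1 -> legal
B mobility = 6
-- W to move --
(1,2): flips 2 -> legal
(1,3): flips 2 -> legal
(1,4): no bracket -> illegal
(2,2): flips 1 -> legal
(2,4): flips 2 -> legal
(2,5): flips 1 -> legal
(3,2): no bracket -> illegal
(3,5): no bracket -> illegal
(4,0): no bracket -> illegal
(4,6): no bracket -> illegal
(5,0): no bracket -> illegal
(5,2): no bracket -> illegal
(5,4): no bracket -> illegal
(5,6): no bracket -> illegal
(6,0): flips 1 -> legal
(6,1): flips 1 -> legal
(6,2): no bracket -> illegal
(6,4): no bracket -> illegal
(6,5): flips 1 -> legal
(6,6): flips 1 -> legal
W mobility = 9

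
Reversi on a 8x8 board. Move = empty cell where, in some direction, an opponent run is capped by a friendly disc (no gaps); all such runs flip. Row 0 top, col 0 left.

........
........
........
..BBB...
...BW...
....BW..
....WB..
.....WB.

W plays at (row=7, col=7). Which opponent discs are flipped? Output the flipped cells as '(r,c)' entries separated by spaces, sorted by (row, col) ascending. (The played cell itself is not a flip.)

Dir NW: first cell '.' (not opp) -> no flip
Dir N: first cell '.' (not opp) -> no flip
Dir NE: edge -> no flip
Dir W: opp run (7,6) capped by W -> flip
Dir E: edge -> no flip
Dir SW: edge -> no flip
Dir S: edge -> no flip
Dir SE: edge -> no flip

Answer: (7,6)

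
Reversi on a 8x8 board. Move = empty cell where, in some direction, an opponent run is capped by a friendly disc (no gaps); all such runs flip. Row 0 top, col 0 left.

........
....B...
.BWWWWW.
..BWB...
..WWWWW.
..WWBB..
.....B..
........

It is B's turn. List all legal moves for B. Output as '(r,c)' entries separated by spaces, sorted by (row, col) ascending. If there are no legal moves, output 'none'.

(1,1): flips 3 -> legal
(1,2): flips 2 -> legal
(1,3): no bracket -> illegal
(1,5): no bracket -> illegal
(1,6): flips 1 -> legal
(1,7): no bracket -> illegal
(2,7): flips 5 -> legal
(3,1): no bracket -> illegal
(3,5): flips 1 -> legal
(3,6): flips 2 -> legal
(3,7): flips 1 -> legal
(4,1): no bracket -> illegal
(4,7): no bracket -> illegal
(5,1): flips 2 -> legal
(5,6): flips 1 -> legal
(5,7): no bracket -> illegal
(6,1): flips 2 -> legal
(6,2): flips 2 -> legal
(6,3): no bracket -> illegal
(6,4): no bracket -> illegal

Answer: (1,1) (1,2) (1,6) (2,7) (3,5) (3,6) (3,7) (5,1) (5,6) (6,1) (6,2)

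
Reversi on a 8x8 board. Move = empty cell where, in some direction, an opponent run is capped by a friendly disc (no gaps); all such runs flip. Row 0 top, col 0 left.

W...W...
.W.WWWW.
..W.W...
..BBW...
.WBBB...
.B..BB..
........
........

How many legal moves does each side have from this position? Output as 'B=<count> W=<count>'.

-- B to move --
(0,1): no bracket -> illegal
(0,2): no bracket -> illegal
(0,3): no bracket -> illegal
(0,5): no bracket -> illegal
(0,6): flips 2 -> legal
(0,7): no bracket -> illegal
(1,0): no bracket -> illegal
(1,2): flips 1 -> legal
(1,7): no bracket -> illegal
(2,0): no bracket -> illegal
(2,1): no bracket -> illegal
(2,3): no bracket -> illegal
(2,5): flips 1 -> legal
(2,6): no bracket -> illegal
(2,7): no bracket -> illegal
(3,0): no bracket -> illegal
(3,1): flips 1 -> legal
(3,5): flips 1 -> legal
(4,0): flips 1 -> legal
(4,5): no bracket -> illegal
(5,0): flips 1 -> legal
(5,2): no bracket -> illegal
B mobility = 7
-- W to move --
(2,1): no bracket -> illegal
(2,3): flips 1 -> legal
(3,1): flips 2 -> legal
(3,5): no bracket -> illegal
(4,0): no bracket -> illegal
(4,5): flips 3 -> legal
(4,6): no bracket -> illegal
(5,0): no bracket -> illegal
(5,2): flips 3 -> legal
(5,3): no bracket -> illegal
(5,6): no bracket -> illegal
(6,0): flips 3 -> legal
(6,1): flips 1 -> legal
(6,2): no bracket -> illegal
(6,3): no bracket -> illegal
(6,4): flips 2 -> legal
(6,5): no bracket -> illegal
(6,6): flips 3 -> legal
W mobility = 8

Answer: B=7 W=8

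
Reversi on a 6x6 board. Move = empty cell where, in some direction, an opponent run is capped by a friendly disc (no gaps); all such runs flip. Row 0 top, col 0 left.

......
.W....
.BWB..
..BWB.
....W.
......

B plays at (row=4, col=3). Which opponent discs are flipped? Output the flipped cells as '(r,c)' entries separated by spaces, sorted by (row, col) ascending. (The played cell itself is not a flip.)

Dir NW: first cell 'B' (not opp) -> no flip
Dir N: opp run (3,3) capped by B -> flip
Dir NE: first cell 'B' (not opp) -> no flip
Dir W: first cell '.' (not opp) -> no flip
Dir E: opp run (4,4), next='.' -> no flip
Dir SW: first cell '.' (not opp) -> no flip
Dir S: first cell '.' (not opp) -> no flip
Dir SE: first cell '.' (not opp) -> no flip

Answer: (3,3)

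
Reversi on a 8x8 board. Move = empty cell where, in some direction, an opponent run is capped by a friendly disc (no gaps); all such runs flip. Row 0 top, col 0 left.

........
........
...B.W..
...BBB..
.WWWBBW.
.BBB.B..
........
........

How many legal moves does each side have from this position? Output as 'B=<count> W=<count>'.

Answer: B=9 W=8

Derivation:
-- B to move --
(1,4): no bracket -> illegal
(1,5): flips 1 -> legal
(1,6): flips 1 -> legal
(2,4): no bracket -> illegal
(2,6): no bracket -> illegal
(3,0): flips 1 -> legal
(3,1): flips 2 -> legal
(3,2): flips 1 -> legal
(3,6): no bracket -> illegal
(3,7): flips 1 -> legal
(4,0): flips 3 -> legal
(4,7): flips 1 -> legal
(5,0): no bracket -> illegal
(5,4): no bracket -> illegal
(5,6): no bracket -> illegal
(5,7): flips 1 -> legal
B mobility = 9
-- W to move --
(1,2): no bracket -> illegal
(1,3): flips 2 -> legal
(1,4): no bracket -> illegal
(2,2): no bracket -> illegal
(2,4): flips 2 -> legal
(2,6): no bracket -> illegal
(3,2): no bracket -> illegal
(3,6): no bracket -> illegal
(4,0): no bracket -> illegal
(5,0): no bracket -> illegal
(5,4): no bracket -> illegal
(5,6): no bracket -> illegal
(6,0): flips 1 -> legal
(6,1): flips 2 -> legal
(6,2): flips 1 -> legal
(6,3): flips 2 -> legal
(6,4): flips 2 -> legal
(6,5): flips 3 -> legal
(6,6): no bracket -> illegal
W mobility = 8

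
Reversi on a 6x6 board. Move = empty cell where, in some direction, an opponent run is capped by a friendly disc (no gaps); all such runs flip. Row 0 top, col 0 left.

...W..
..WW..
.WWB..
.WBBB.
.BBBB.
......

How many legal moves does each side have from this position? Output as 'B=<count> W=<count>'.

Answer: B=6 W=8

Derivation:
-- B to move --
(0,1): flips 1 -> legal
(0,2): flips 2 -> legal
(0,4): no bracket -> illegal
(1,0): flips 1 -> legal
(1,1): flips 3 -> legal
(1,4): no bracket -> illegal
(2,0): flips 3 -> legal
(2,4): no bracket -> illegal
(3,0): flips 1 -> legal
(4,0): no bracket -> illegal
B mobility = 6
-- W to move --
(1,4): no bracket -> illegal
(2,4): flips 1 -> legal
(2,5): no bracket -> illegal
(3,0): no bracket -> illegal
(3,5): flips 3 -> legal
(4,0): no bracket -> illegal
(4,5): flips 2 -> legal
(5,0): no bracket -> illegal
(5,1): flips 1 -> legal
(5,2): flips 2 -> legal
(5,3): flips 4 -> legal
(5,4): flips 2 -> legal
(5,5): flips 2 -> legal
W mobility = 8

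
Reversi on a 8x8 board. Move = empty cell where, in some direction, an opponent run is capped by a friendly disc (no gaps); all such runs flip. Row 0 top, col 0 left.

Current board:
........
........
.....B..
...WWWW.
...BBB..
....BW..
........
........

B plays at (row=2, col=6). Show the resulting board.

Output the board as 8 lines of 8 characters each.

Place B at (2,6); scan 8 dirs for brackets.
Dir NW: first cell '.' (not opp) -> no flip
Dir N: first cell '.' (not opp) -> no flip
Dir NE: first cell '.' (not opp) -> no flip
Dir W: first cell 'B' (not opp) -> no flip
Dir E: first cell '.' (not opp) -> no flip
Dir SW: opp run (3,5) capped by B -> flip
Dir S: opp run (3,6), next='.' -> no flip
Dir SE: first cell '.' (not opp) -> no flip
All flips: (3,5)

Answer: ........
........
.....BB.
...WWBW.
...BBB..
....BW..
........
........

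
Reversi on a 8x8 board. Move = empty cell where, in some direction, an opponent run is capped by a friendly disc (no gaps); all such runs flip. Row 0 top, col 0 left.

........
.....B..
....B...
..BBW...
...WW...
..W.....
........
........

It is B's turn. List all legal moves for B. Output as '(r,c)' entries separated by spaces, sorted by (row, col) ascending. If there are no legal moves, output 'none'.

Answer: (3,5) (5,3) (5,4) (5,5)

Derivation:
(2,3): no bracket -> illegal
(2,5): no bracket -> illegal
(3,5): flips 1 -> legal
(4,1): no bracket -> illegal
(4,2): no bracket -> illegal
(4,5): no bracket -> illegal
(5,1): no bracket -> illegal
(5,3): flips 1 -> legal
(5,4): flips 3 -> legal
(5,5): flips 1 -> legal
(6,1): no bracket -> illegal
(6,2): no bracket -> illegal
(6,3): no bracket -> illegal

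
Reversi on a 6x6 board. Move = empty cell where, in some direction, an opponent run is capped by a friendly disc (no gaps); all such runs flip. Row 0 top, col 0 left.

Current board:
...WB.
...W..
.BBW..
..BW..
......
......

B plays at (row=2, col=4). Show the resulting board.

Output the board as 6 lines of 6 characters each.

Answer: ...WB.
...W..
.BBBB.
..BW..
......
......

Derivation:
Place B at (2,4); scan 8 dirs for brackets.
Dir NW: opp run (1,3), next='.' -> no flip
Dir N: first cell '.' (not opp) -> no flip
Dir NE: first cell '.' (not opp) -> no flip
Dir W: opp run (2,3) capped by B -> flip
Dir E: first cell '.' (not opp) -> no flip
Dir SW: opp run (3,3), next='.' -> no flip
Dir S: first cell '.' (not opp) -> no flip
Dir SE: first cell '.' (not opp) -> no flip
All flips: (2,3)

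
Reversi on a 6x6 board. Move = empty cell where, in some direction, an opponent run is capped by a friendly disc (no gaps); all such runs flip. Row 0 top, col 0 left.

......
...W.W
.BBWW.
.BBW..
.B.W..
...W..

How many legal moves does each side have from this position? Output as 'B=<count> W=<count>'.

-- B to move --
(0,2): no bracket -> illegal
(0,3): no bracket -> illegal
(0,4): flips 1 -> legal
(0,5): no bracket -> illegal
(1,2): no bracket -> illegal
(1,4): flips 1 -> legal
(2,5): flips 2 -> legal
(3,4): flips 1 -> legal
(3,5): no bracket -> illegal
(4,2): no bracket -> illegal
(4,4): flips 1 -> legal
(5,2): no bracket -> illegal
(5,4): flips 1 -> legal
B mobility = 6
-- W to move --
(1,0): flips 2 -> legal
(1,1): flips 1 -> legal
(1,2): no bracket -> illegal
(2,0): flips 2 -> legal
(3,0): flips 2 -> legal
(4,0): flips 2 -> legal
(4,2): no bracket -> illegal
(5,0): flips 2 -> legal
(5,1): no bracket -> illegal
(5,2): no bracket -> illegal
W mobility = 6

Answer: B=6 W=6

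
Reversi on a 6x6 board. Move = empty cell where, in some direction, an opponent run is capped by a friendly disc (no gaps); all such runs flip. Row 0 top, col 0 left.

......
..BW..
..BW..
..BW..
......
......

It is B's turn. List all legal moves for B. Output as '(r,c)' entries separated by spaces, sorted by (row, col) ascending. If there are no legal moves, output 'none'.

(0,2): no bracket -> illegal
(0,3): no bracket -> illegal
(0,4): flips 1 -> legal
(1,4): flips 2 -> legal
(2,4): flips 1 -> legal
(3,4): flips 2 -> legal
(4,2): no bracket -> illegal
(4,3): no bracket -> illegal
(4,4): flips 1 -> legal

Answer: (0,4) (1,4) (2,4) (3,4) (4,4)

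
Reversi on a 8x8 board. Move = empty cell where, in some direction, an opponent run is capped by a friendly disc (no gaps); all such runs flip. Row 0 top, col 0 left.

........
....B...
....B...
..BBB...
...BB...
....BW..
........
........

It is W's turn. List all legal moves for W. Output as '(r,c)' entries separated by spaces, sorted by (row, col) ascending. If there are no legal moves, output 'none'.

(0,3): no bracket -> illegal
(0,4): no bracket -> illegal
(0,5): no bracket -> illegal
(1,3): no bracket -> illegal
(1,5): no bracket -> illegal
(2,1): no bracket -> illegal
(2,2): flips 2 -> legal
(2,3): no bracket -> illegal
(2,5): no bracket -> illegal
(3,1): no bracket -> illegal
(3,5): no bracket -> illegal
(4,1): no bracket -> illegal
(4,2): no bracket -> illegal
(4,5): no bracket -> illegal
(5,2): no bracket -> illegal
(5,3): flips 1 -> legal
(6,3): no bracket -> illegal
(6,4): no bracket -> illegal
(6,5): no bracket -> illegal

Answer: (2,2) (5,3)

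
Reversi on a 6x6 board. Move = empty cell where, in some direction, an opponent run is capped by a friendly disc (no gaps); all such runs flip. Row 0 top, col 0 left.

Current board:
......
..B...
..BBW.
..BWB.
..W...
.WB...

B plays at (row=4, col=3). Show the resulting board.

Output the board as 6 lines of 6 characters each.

Answer: ......
..B...
..BBW.
..BBB.
..WB..
.WB...

Derivation:
Place B at (4,3); scan 8 dirs for brackets.
Dir NW: first cell 'B' (not opp) -> no flip
Dir N: opp run (3,3) capped by B -> flip
Dir NE: first cell 'B' (not opp) -> no flip
Dir W: opp run (4,2), next='.' -> no flip
Dir E: first cell '.' (not opp) -> no flip
Dir SW: first cell 'B' (not opp) -> no flip
Dir S: first cell '.' (not opp) -> no flip
Dir SE: first cell '.' (not opp) -> no flip
All flips: (3,3)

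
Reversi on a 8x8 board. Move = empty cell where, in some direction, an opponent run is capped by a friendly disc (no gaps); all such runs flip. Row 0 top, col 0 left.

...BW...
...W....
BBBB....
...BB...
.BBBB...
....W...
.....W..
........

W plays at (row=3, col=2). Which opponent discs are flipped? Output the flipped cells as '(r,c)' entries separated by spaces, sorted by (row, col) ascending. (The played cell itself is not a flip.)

Answer: (4,3)

Derivation:
Dir NW: opp run (2,1), next='.' -> no flip
Dir N: opp run (2,2), next='.' -> no flip
Dir NE: opp run (2,3), next='.' -> no flip
Dir W: first cell '.' (not opp) -> no flip
Dir E: opp run (3,3) (3,4), next='.' -> no flip
Dir SW: opp run (4,1), next='.' -> no flip
Dir S: opp run (4,2), next='.' -> no flip
Dir SE: opp run (4,3) capped by W -> flip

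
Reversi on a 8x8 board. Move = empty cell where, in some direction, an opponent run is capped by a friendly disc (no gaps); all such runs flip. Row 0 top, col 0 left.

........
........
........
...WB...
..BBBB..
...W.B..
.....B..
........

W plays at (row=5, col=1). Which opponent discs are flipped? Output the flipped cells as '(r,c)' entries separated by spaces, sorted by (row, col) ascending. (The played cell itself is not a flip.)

Answer: (4,2)

Derivation:
Dir NW: first cell '.' (not opp) -> no flip
Dir N: first cell '.' (not opp) -> no flip
Dir NE: opp run (4,2) capped by W -> flip
Dir W: first cell '.' (not opp) -> no flip
Dir E: first cell '.' (not opp) -> no flip
Dir SW: first cell '.' (not opp) -> no flip
Dir S: first cell '.' (not opp) -> no flip
Dir SE: first cell '.' (not opp) -> no flip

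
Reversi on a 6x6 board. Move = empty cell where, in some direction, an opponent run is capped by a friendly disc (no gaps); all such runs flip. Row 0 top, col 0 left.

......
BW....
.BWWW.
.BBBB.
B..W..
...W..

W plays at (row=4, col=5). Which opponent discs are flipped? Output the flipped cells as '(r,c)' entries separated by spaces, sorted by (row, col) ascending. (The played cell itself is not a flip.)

Answer: (3,4)

Derivation:
Dir NW: opp run (3,4) capped by W -> flip
Dir N: first cell '.' (not opp) -> no flip
Dir NE: edge -> no flip
Dir W: first cell '.' (not opp) -> no flip
Dir E: edge -> no flip
Dir SW: first cell '.' (not opp) -> no flip
Dir S: first cell '.' (not opp) -> no flip
Dir SE: edge -> no flip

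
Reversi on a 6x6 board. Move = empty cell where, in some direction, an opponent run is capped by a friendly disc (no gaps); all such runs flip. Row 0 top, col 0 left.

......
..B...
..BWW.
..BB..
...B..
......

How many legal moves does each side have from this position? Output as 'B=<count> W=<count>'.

-- B to move --
(1,3): flips 1 -> legal
(1,4): flips 1 -> legal
(1,5): flips 1 -> legal
(2,5): flips 2 -> legal
(3,4): flips 1 -> legal
(3,5): no bracket -> illegal
B mobility = 5
-- W to move --
(0,1): flips 1 -> legal
(0,2): no bracket -> illegal
(0,3): no bracket -> illegal
(1,1): no bracket -> illegal
(1,3): no bracket -> illegal
(2,1): flips 1 -> legal
(3,1): no bracket -> illegal
(3,4): no bracket -> illegal
(4,1): flips 1 -> legal
(4,2): flips 1 -> legal
(4,4): no bracket -> illegal
(5,2): no bracket -> illegal
(5,3): flips 2 -> legal
(5,4): no bracket -> illegal
W mobility = 5

Answer: B=5 W=5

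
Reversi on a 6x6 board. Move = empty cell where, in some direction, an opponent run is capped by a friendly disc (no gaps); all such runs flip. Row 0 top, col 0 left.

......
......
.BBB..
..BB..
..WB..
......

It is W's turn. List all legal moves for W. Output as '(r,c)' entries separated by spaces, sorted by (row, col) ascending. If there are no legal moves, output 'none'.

(1,0): no bracket -> illegal
(1,1): no bracket -> illegal
(1,2): flips 2 -> legal
(1,3): no bracket -> illegal
(1,4): no bracket -> illegal
(2,0): no bracket -> illegal
(2,4): flips 1 -> legal
(3,0): no bracket -> illegal
(3,1): no bracket -> illegal
(3,4): no bracket -> illegal
(4,1): no bracket -> illegal
(4,4): flips 1 -> legal
(5,2): no bracket -> illegal
(5,3): no bracket -> illegal
(5,4): no bracket -> illegal

Answer: (1,2) (2,4) (4,4)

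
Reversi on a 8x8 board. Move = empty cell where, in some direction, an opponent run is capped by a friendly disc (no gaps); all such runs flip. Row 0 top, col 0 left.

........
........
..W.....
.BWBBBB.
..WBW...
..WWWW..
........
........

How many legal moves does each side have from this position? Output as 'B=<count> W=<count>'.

Answer: B=12 W=8

Derivation:
-- B to move --
(1,1): flips 1 -> legal
(1,2): no bracket -> illegal
(1,3): flips 1 -> legal
(2,1): flips 1 -> legal
(2,3): no bracket -> illegal
(4,1): flips 1 -> legal
(4,5): flips 1 -> legal
(4,6): no bracket -> illegal
(5,1): flips 1 -> legal
(5,6): no bracket -> illegal
(6,1): flips 1 -> legal
(6,2): flips 2 -> legal
(6,3): flips 1 -> legal
(6,4): flips 4 -> legal
(6,5): flips 1 -> legal
(6,6): flips 2 -> legal
B mobility = 12
-- W to move --
(2,0): flips 1 -> legal
(2,1): no bracket -> illegal
(2,3): flips 2 -> legal
(2,4): flips 2 -> legal
(2,5): flips 2 -> legal
(2,6): flips 1 -> legal
(2,7): no bracket -> illegal
(3,0): flips 1 -> legal
(3,7): flips 4 -> legal
(4,0): flips 1 -> legal
(4,1): no bracket -> illegal
(4,5): no bracket -> illegal
(4,6): no bracket -> illegal
(4,7): no bracket -> illegal
W mobility = 8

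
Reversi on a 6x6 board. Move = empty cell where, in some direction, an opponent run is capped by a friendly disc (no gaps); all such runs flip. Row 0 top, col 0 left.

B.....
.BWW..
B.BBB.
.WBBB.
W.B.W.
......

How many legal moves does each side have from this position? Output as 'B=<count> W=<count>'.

-- B to move --
(0,1): flips 1 -> legal
(0,2): flips 2 -> legal
(0,3): flips 1 -> legal
(0,4): flips 1 -> legal
(1,4): flips 2 -> legal
(2,1): no bracket -> illegal
(3,0): flips 1 -> legal
(3,5): no bracket -> illegal
(4,1): no bracket -> illegal
(4,3): no bracket -> illegal
(4,5): no bracket -> illegal
(5,0): no bracket -> illegal
(5,1): no bracket -> illegal
(5,3): no bracket -> illegal
(5,4): flips 1 -> legal
(5,5): flips 1 -> legal
B mobility = 8
-- W to move --
(0,1): no bracket -> illegal
(0,2): no bracket -> illegal
(1,0): flips 1 -> legal
(1,4): flips 2 -> legal
(1,5): no bracket -> illegal
(2,1): no bracket -> illegal
(2,5): no bracket -> illegal
(3,0): no bracket -> illegal
(3,5): flips 4 -> legal
(4,1): no bracket -> illegal
(4,3): flips 2 -> legal
(4,5): flips 2 -> legal
(5,1): no bracket -> illegal
(5,2): flips 3 -> legal
(5,3): flips 1 -> legal
W mobility = 7

Answer: B=8 W=7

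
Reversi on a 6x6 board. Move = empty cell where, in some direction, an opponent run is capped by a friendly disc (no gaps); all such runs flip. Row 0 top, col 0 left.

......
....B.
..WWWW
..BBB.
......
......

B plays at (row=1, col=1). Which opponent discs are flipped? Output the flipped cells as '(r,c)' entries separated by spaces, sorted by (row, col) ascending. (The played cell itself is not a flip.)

Dir NW: first cell '.' (not opp) -> no flip
Dir N: first cell '.' (not opp) -> no flip
Dir NE: first cell '.' (not opp) -> no flip
Dir W: first cell '.' (not opp) -> no flip
Dir E: first cell '.' (not opp) -> no flip
Dir SW: first cell '.' (not opp) -> no flip
Dir S: first cell '.' (not opp) -> no flip
Dir SE: opp run (2,2) capped by B -> flip

Answer: (2,2)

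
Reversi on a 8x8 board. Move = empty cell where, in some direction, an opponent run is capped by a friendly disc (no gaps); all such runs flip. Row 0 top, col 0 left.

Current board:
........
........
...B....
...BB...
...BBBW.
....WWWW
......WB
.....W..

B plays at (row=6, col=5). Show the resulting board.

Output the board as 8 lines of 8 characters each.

Answer: ........
........
...B....
...BB...
...BBBW.
....BBWW
.....BBB
.....W..

Derivation:
Place B at (6,5); scan 8 dirs for brackets.
Dir NW: opp run (5,4) capped by B -> flip
Dir N: opp run (5,5) capped by B -> flip
Dir NE: opp run (5,6), next='.' -> no flip
Dir W: first cell '.' (not opp) -> no flip
Dir E: opp run (6,6) capped by B -> flip
Dir SW: first cell '.' (not opp) -> no flip
Dir S: opp run (7,5), next=edge -> no flip
Dir SE: first cell '.' (not opp) -> no flip
All flips: (5,4) (5,5) (6,6)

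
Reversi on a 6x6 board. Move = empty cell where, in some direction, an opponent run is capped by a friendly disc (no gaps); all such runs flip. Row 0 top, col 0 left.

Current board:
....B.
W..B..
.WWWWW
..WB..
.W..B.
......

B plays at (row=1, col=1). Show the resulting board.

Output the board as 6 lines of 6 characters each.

Answer: ....B.
WB.B..
.WBWWW
..WB..
.W..B.
......

Derivation:
Place B at (1,1); scan 8 dirs for brackets.
Dir NW: first cell '.' (not opp) -> no flip
Dir N: first cell '.' (not opp) -> no flip
Dir NE: first cell '.' (not opp) -> no flip
Dir W: opp run (1,0), next=edge -> no flip
Dir E: first cell '.' (not opp) -> no flip
Dir SW: first cell '.' (not opp) -> no flip
Dir S: opp run (2,1), next='.' -> no flip
Dir SE: opp run (2,2) capped by B -> flip
All flips: (2,2)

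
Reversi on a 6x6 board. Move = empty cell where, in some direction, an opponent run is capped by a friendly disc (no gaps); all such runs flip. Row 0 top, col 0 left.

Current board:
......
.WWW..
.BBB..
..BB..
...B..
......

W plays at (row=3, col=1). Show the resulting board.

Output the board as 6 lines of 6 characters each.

Answer: ......
.WWW..
.WWB..
.WBB..
...B..
......

Derivation:
Place W at (3,1); scan 8 dirs for brackets.
Dir NW: first cell '.' (not opp) -> no flip
Dir N: opp run (2,1) capped by W -> flip
Dir NE: opp run (2,2) capped by W -> flip
Dir W: first cell '.' (not opp) -> no flip
Dir E: opp run (3,2) (3,3), next='.' -> no flip
Dir SW: first cell '.' (not opp) -> no flip
Dir S: first cell '.' (not opp) -> no flip
Dir SE: first cell '.' (not opp) -> no flip
All flips: (2,1) (2,2)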